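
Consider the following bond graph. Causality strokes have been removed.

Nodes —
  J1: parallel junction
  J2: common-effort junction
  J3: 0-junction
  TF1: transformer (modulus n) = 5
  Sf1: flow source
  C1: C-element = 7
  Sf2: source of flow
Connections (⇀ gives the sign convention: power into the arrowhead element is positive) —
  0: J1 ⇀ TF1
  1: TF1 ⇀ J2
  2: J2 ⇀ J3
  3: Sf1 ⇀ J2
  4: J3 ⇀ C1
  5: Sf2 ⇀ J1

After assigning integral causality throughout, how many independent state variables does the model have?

1  (C1 all integral)

b3 stroke→Sf1  (Sf1: flow source, stroke at near end)
b5 stroke→Sf2  (Sf2 fixes flow; stroke at Sf2)
b0 stroke→J1  (only one effort-in slot at J1)
b1 stroke→TF1  (TF1: transformer flips bond 0)
b2 stroke→J2  (closing 0-jn rule on J2)
b4 stroke→J3  (J3 needs exactly one e-in)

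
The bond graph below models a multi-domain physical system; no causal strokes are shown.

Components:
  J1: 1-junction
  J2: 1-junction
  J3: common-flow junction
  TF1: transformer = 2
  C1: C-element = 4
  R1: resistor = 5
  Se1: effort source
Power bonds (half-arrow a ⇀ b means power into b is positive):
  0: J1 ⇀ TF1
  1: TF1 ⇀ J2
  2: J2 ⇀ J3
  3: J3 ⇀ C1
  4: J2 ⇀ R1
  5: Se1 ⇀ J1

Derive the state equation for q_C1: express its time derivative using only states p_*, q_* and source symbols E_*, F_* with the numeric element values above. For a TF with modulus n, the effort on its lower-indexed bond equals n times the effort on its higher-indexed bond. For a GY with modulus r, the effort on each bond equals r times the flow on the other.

dq_C1/dt = E_Se1/10 - q_C1/20

b5 stroke at J1  (Se1: effort source, stroke at far end)
b0 stroke at TF1  (only one flow-in slot at J1)
b1 stroke at J2  (TF1 one-in-one-out from 0)
b3 stroke at J3  (C1 integral (e out))
b2 stroke at J2  (only one flow-in slot at J3)
b4 stroke at R1  (J2 needs exactly one f-in)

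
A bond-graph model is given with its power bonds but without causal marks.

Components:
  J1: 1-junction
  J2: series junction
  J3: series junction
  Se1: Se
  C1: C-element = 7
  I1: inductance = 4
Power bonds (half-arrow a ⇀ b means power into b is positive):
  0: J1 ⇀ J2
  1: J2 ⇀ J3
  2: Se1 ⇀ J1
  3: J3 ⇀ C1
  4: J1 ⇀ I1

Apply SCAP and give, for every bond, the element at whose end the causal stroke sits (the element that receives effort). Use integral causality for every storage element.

b0 |J1
b1 |J2
b2 |J1
b3 |J3
b4 |I1

#2 stroke at J1  (Se1 (Se) sets effort on bond)
#3 stroke at J3  (C1 outputs effort q/C1)
#1 stroke at J2  (J3: last free bond brings flow in)
#0 stroke at J1  (closing 1-jn rule on J2)
#4 stroke at I1  (only one flow-in slot at J1)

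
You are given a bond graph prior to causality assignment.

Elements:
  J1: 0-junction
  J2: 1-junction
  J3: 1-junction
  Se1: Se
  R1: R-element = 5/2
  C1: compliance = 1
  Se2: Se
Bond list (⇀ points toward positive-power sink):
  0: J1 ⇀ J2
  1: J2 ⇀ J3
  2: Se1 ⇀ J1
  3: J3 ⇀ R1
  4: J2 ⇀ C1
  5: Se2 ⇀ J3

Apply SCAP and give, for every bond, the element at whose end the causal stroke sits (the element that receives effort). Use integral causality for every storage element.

β0 →J2
β1 →J3
β2 →J1
β3 →R1
β4 →J2
β5 →J3

β2 stroke→J1  (Se1 fixes effort; stroke away)
β5 stroke→J3  (Se2: effort source, stroke at far end)
β0 stroke→J2  (J1 effort already set via bond 2)
β4 stroke→J2  (prefer integral on C1)
β1 stroke→J3  (J2: last free bond brings flow in)
β3 stroke→R1  (J3: last free bond brings flow in)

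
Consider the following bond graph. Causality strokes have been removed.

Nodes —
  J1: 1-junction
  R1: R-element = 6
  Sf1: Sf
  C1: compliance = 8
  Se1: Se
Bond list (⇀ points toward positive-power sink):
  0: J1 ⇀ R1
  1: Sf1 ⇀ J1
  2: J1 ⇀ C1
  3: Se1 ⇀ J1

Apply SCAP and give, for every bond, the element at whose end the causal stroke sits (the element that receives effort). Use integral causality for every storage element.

bond 0 →J1
bond 1 →Sf1
bond 2 →J1
bond 3 →J1

b1 stroke at Sf1  (Sf1 (Sf) sets flow on bond)
b3 stroke at J1  (Se1: effort source, stroke at far end)
b0 stroke at J1  (1-jn J1 has f-setter on 1)
b2 stroke at J1  (J1: bond 1 brought flow, rest push out)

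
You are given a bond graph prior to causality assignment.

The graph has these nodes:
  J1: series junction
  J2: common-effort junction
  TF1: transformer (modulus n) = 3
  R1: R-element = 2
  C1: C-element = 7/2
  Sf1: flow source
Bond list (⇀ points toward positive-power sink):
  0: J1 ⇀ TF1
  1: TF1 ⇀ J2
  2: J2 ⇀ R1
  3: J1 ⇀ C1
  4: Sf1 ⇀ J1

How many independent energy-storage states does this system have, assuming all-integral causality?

1  (C1 all integral)

β4 stroke→Sf1  (Sf1 (Sf) sets flow on bond)
β0 stroke→J1  (common-f at J1 fixed by 4)
β3 stroke→J1  (common-f at J1 fixed by 4)
β1 stroke→TF1  (TF1: transformer flips bond 0)
β2 stroke→J2  (only one effort-in slot at J2)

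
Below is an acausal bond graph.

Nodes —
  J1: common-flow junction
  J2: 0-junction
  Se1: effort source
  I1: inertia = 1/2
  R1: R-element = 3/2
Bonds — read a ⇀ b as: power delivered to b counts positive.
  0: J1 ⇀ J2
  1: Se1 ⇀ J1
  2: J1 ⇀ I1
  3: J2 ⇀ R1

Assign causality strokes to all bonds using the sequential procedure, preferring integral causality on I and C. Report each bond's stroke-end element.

bond 1 →J1  (source Se1 imposes e)
bond 2 →I1  (I1 outputs flow p/I1)
bond 0 →J1  (common-f at J1 fixed by 2)
bond 3 →J2  (closing 0-jn rule on J2)

β0 →J1
β1 →J1
β2 →I1
β3 →J2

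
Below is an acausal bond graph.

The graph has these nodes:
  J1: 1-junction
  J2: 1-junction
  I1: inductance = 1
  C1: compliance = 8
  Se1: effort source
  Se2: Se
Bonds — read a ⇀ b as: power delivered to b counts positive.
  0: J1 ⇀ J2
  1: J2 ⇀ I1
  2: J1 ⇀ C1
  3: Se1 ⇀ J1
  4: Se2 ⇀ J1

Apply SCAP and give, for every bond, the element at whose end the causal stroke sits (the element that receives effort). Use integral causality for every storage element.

β3 stroke→J1  (source Se1 imposes e)
β4 stroke→J1  (source Se2 imposes e)
β1 stroke→I1  (I1: I, integral causality)
β0 stroke→J2  (J2 flow already set via bond 1)
β2 stroke→J1  (1-jn J1 has f-setter on 0)

β0 stroke at J2
β1 stroke at I1
β2 stroke at J1
β3 stroke at J1
β4 stroke at J1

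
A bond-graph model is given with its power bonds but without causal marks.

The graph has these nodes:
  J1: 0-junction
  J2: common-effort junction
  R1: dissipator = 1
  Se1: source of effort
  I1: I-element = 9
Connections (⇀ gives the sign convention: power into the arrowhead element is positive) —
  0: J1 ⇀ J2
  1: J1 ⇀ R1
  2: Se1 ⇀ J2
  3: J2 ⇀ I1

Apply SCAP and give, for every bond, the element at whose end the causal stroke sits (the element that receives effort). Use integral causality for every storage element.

bond 2 stroke at J2  (source Se1 imposes e)
bond 0 stroke at J1  (0-jn J2 has e-setter on 2)
bond 3 stroke at I1  (0-jn J2 has e-setter on 2)
bond 1 stroke at R1  (0-jn J1 has e-setter on 0)

b0 stroke at J1
b1 stroke at R1
b2 stroke at J2
b3 stroke at I1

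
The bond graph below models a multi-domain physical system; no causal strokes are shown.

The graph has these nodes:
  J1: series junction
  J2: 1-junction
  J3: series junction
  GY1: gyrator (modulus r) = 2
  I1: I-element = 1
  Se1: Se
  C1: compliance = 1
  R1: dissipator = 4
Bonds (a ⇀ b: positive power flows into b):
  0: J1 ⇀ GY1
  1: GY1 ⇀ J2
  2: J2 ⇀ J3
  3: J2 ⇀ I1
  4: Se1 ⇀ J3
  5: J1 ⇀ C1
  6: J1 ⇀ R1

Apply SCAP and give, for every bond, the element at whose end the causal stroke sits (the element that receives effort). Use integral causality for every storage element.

b4 |J3  (Se1: effort source, stroke at far end)
b2 |J2  (closing 1-jn rule on J3)
b3 |I1  (prefer integral on I1)
b1 |J2  (1-jn J2 has f-setter on 3)
b0 |J1  (GY1 both-in/both-out from 1)
b5 |J1  (C1: C, integral causality)
b6 |R1  (only one flow-in slot at J1)

bond 0 |J1
bond 1 |J2
bond 2 |J2
bond 3 |I1
bond 4 |J3
bond 5 |J1
bond 6 |R1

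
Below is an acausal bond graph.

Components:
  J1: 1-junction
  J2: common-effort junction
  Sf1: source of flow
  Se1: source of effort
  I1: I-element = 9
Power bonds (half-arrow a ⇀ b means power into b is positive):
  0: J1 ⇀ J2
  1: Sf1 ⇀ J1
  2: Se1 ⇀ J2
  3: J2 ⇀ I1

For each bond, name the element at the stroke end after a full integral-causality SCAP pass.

β1 |Sf1  (Sf1 (Sf) sets flow on bond)
β2 |J2  (source Se1 imposes e)
β0 |J1  (J1 flow already set via bond 1)
β3 |I1  (J2: bond 2 brought effort, rest push out)

#0 stroke→J1
#1 stroke→Sf1
#2 stroke→J2
#3 stroke→I1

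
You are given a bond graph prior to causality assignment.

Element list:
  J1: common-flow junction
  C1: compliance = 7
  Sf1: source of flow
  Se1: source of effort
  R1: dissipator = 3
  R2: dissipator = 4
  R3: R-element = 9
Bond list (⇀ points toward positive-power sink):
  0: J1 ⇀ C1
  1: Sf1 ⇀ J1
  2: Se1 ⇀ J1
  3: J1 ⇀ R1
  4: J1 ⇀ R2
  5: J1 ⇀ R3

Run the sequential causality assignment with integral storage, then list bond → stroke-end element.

#1 stroke→Sf1  (Sf1 fixes flow; stroke at Sf1)
#2 stroke→J1  (source Se1 imposes e)
#0 stroke→J1  (1-jn J1 has f-setter on 1)
#3 stroke→J1  (J1: bond 1 brought flow, rest push out)
#4 stroke→J1  (J1: bond 1 brought flow, rest push out)
#5 stroke→J1  (J1: bond 1 brought flow, rest push out)

b0 →J1
b1 →Sf1
b2 →J1
b3 →J1
b4 →J1
b5 →J1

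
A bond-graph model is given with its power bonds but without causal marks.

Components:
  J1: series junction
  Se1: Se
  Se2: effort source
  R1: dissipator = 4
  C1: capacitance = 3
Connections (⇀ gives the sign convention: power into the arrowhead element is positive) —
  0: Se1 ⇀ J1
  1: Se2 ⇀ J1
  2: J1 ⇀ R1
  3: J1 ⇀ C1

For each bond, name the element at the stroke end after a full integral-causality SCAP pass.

b0 stroke→J1  (Se1 fixes effort; stroke away)
b1 stroke→J1  (Se2 (Se) sets effort on bond)
b3 stroke→J1  (C1 outputs effort q/C1)
b2 stroke→R1  (only one flow-in slot at J1)

#0 stroke at J1
#1 stroke at J1
#2 stroke at R1
#3 stroke at J1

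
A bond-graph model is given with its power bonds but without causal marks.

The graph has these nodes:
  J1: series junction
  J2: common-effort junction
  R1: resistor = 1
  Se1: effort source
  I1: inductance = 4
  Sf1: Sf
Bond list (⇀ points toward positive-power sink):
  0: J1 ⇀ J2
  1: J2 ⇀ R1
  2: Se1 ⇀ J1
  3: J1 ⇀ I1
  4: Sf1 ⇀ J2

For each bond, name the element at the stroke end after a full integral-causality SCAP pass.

bond 2 stroke at J1  (Se1 (Se) sets effort on bond)
bond 4 stroke at Sf1  (Sf1 (Sf) sets flow on bond)
bond 3 stroke at I1  (I1 integral (f out))
bond 0 stroke at J1  (1-jn J1 has f-setter on 3)
bond 1 stroke at J2  (closing 0-jn rule on J2)

bond 0 →J1
bond 1 →J2
bond 2 →J1
bond 3 →I1
bond 4 →Sf1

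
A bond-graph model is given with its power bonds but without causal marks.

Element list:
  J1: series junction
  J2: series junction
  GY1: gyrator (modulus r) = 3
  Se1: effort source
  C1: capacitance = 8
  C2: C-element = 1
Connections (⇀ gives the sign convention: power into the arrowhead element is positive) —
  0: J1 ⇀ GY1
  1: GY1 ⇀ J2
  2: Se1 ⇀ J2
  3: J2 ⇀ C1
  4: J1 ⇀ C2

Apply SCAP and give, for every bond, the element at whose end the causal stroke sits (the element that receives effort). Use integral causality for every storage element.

b0 stroke→GY1
b1 stroke→GY1
b2 stroke→J2
b3 stroke→J2
b4 stroke→J1

b2 →J2  (Se1: effort source, stroke at far end)
b3 →J2  (C1 integral (e out))
b1 →GY1  (J2: last free bond brings flow in)
b0 →GY1  (GY1: gyrator matches bond 1)
b4 →J1  (J1 flow already set via bond 0)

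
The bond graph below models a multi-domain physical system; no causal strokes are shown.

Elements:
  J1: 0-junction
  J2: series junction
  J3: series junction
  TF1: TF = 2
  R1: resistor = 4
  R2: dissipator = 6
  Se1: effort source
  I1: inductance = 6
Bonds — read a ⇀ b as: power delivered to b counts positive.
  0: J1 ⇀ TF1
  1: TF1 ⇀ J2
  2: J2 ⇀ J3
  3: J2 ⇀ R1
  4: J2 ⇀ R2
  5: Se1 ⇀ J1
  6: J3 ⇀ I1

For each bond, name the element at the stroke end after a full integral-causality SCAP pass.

#5 |J1  (source Se1 imposes e)
#0 |TF1  (0-jn J1 has e-setter on 5)
#1 |J2  (through TF1, causality passes straight; one stroke at TF1)
#6 |I1  (I1 outputs flow p/I1)
#2 |J3  (J3: bond 6 brought flow, rest push out)
#3 |J2  (J2: bond 2 brought flow, rest push out)
#4 |J2  (common-f at J2 fixed by 2)

bond 0 stroke→TF1
bond 1 stroke→J2
bond 2 stroke→J3
bond 3 stroke→J2
bond 4 stroke→J2
bond 5 stroke→J1
bond 6 stroke→I1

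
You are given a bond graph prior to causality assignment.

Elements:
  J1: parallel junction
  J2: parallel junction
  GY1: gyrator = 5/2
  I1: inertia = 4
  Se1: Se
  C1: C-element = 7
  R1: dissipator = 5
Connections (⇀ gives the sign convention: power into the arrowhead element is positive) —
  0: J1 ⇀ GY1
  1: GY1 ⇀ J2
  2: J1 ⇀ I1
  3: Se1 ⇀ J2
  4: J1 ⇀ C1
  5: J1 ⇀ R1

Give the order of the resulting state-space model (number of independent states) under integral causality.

2  (C1, I1 all integral)

#3 |J2  (source Se1 imposes e)
#1 |GY1  (J2 effort already set via bond 3)
#0 |GY1  (GY GY1: same side as bond 1)
#2 |I1  (prefer integral on I1)
#4 |J1  (C1 integral (e out))
#5 |R1  (common-e at J1 fixed by 4)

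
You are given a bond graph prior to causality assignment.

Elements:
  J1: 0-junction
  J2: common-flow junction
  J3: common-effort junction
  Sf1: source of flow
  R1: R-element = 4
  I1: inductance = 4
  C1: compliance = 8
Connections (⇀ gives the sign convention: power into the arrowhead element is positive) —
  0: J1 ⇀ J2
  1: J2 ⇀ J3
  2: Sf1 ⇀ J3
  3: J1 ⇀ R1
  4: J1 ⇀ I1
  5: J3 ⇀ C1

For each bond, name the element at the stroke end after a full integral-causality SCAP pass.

#2 →Sf1  (source Sf1 imposes f)
#4 →I1  (I1 outputs flow p/I1)
#5 →J3  (C1 integral (e out))
#1 →J2  (common-e at J3 fixed by 5)
#0 →J1  (J2 needs exactly one f-in)
#3 →R1  (common-e at J1 fixed by 0)

β0 stroke→J1
β1 stroke→J2
β2 stroke→Sf1
β3 stroke→R1
β4 stroke→I1
β5 stroke→J3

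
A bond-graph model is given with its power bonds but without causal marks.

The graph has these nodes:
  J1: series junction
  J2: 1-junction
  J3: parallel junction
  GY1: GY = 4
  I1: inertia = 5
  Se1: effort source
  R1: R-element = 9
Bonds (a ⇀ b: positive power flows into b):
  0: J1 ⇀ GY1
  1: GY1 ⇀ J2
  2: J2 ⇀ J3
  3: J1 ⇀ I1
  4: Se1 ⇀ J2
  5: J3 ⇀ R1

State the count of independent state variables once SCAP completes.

1  (I1 all integral)

b4 stroke→J2  (Se1: effort source, stroke at far end)
b3 stroke→I1  (I1 outputs flow p/I1)
b0 stroke→J1  (J1: bond 3 brought flow, rest push out)
b1 stroke→J2  (GY1 both-in/both-out from 0)
b2 stroke→J3  (closing 1-jn rule on J2)
b5 stroke→R1  (J3: bond 2 brought effort, rest push out)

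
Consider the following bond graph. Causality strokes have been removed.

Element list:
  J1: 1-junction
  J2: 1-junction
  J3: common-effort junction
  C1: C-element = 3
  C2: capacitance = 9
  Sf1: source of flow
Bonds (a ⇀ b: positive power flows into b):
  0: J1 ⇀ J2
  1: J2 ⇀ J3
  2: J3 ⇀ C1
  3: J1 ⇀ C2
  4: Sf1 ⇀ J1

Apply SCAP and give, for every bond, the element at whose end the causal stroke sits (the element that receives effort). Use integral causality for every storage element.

bond 4 stroke→Sf1  (Sf1 fixes flow; stroke at Sf1)
bond 0 stroke→J1  (J1 flow already set via bond 4)
bond 3 stroke→J1  (J1: bond 4 brought flow, rest push out)
bond 1 stroke→J2  (common-f at J2 fixed by 0)
bond 2 stroke→J3  (closing 0-jn rule on J3)

b0 stroke at J1
b1 stroke at J2
b2 stroke at J3
b3 stroke at J1
b4 stroke at Sf1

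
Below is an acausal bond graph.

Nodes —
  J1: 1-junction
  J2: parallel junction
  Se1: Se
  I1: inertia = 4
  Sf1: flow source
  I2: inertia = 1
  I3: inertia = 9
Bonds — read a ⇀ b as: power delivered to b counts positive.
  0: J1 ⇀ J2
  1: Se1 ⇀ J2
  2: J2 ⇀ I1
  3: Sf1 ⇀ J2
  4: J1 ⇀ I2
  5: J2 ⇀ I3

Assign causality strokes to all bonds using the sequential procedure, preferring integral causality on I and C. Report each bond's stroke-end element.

#1 stroke→J2  (source Se1 imposes e)
#3 stroke→Sf1  (Sf1 (Sf) sets flow on bond)
#0 stroke→J1  (common-e at J2 fixed by 1)
#2 stroke→I1  (common-e at J2 fixed by 1)
#5 stroke→I3  (common-e at J2 fixed by 1)
#4 stroke→I2  (only one flow-in slot at J1)

b0 →J1
b1 →J2
b2 →I1
b3 →Sf1
b4 →I2
b5 →I3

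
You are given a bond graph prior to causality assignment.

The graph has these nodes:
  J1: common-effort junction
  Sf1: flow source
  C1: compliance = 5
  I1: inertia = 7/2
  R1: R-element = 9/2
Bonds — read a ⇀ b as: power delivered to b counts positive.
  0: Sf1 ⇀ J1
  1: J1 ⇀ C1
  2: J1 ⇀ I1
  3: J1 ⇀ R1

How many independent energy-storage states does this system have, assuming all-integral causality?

2  (C1, I1 all integral)

b0 →Sf1  (Sf1 fixes flow; stroke at Sf1)
b1 →J1  (prefer integral on C1)
b2 →I1  (common-e at J1 fixed by 1)
b3 →R1  (common-e at J1 fixed by 1)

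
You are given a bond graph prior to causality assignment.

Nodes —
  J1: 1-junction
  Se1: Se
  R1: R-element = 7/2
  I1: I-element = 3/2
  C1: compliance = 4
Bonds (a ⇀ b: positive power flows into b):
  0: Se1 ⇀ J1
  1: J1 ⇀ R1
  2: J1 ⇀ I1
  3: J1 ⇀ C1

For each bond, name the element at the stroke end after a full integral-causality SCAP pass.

#0 stroke at J1  (Se1 (Se) sets effort on bond)
#2 stroke at I1  (I1 outputs flow p/I1)
#1 stroke at J1  (J1: bond 2 brought flow, rest push out)
#3 stroke at J1  (J1 flow already set via bond 2)

bond 0 |J1
bond 1 |J1
bond 2 |I1
bond 3 |J1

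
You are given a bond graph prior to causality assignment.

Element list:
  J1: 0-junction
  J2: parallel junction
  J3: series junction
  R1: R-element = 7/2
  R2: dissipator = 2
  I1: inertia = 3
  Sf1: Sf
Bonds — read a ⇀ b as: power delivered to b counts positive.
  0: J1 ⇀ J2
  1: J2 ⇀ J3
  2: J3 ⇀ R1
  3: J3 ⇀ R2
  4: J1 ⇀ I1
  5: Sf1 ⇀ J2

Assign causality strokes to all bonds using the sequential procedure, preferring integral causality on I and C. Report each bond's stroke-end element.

β0 →J1
β1 →J2
β2 →J3
β3 →J3
β4 →I1
β5 →Sf1

b5 stroke→Sf1  (Sf1 fixes flow; stroke at Sf1)
b4 stroke→I1  (I1 integral (f out))
b0 stroke→J1  (only one effort-in slot at J1)
b1 stroke→J2  (only one effort-in slot at J2)
b2 stroke→J3  (1-jn J3 has f-setter on 1)
b3 stroke→J3  (common-f at J3 fixed by 1)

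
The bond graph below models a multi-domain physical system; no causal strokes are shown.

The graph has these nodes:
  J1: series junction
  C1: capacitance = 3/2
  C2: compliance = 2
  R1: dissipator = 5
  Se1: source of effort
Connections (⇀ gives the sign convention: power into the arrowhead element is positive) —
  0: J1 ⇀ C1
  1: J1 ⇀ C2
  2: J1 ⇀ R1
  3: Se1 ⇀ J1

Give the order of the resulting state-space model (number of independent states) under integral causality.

2  (C1, C2 all integral)

#3 →J1  (source Se1 imposes e)
#0 →J1  (C1: C, integral causality)
#1 →J1  (prefer integral on C2)
#2 →R1  (only one flow-in slot at J1)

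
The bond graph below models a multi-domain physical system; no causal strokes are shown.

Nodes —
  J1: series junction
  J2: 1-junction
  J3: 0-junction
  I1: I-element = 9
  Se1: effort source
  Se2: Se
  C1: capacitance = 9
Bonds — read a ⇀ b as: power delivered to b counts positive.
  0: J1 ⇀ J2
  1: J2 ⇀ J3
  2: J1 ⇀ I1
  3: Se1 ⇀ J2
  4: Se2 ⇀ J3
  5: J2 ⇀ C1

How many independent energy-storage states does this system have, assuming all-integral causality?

2  (C1, I1 all integral)

β3 →J2  (Se1 (Se) sets effort on bond)
β4 →J3  (Se2 (Se) sets effort on bond)
β1 →J2  (J3 effort already set via bond 4)
β2 →I1  (prefer integral on I1)
β0 →J1  (J1 flow already set via bond 2)
β5 →J2  (J2: bond 0 brought flow, rest push out)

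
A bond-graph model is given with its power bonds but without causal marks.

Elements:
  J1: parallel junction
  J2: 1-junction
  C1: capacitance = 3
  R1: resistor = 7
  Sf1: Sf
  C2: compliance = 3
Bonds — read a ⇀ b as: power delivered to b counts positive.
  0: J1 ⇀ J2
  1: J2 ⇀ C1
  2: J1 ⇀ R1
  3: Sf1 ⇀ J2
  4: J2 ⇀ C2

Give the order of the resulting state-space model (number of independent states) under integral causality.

bond 3 stroke→Sf1  (Sf1 (Sf) sets flow on bond)
bond 0 stroke→J2  (1-jn J2 has f-setter on 3)
bond 1 stroke→J2  (1-jn J2 has f-setter on 3)
bond 4 stroke→J2  (1-jn J2 has f-setter on 3)
bond 2 stroke→J1  (J1 needs exactly one e-in)

2  (C1, C2 all integral)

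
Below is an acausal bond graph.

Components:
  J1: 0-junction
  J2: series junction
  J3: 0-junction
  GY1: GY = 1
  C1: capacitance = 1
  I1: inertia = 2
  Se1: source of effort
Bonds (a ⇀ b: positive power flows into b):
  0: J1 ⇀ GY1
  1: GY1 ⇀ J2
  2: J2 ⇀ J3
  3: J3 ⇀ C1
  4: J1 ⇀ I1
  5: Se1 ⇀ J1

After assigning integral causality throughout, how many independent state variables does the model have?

bond 5 stroke→J1  (Se1 fixes effort; stroke away)
bond 0 stroke→GY1  (J1 effort already set via bond 5)
bond 4 stroke→I1  (0-jn J1 has e-setter on 5)
bond 1 stroke→GY1  (through GY1, causality inverts; strokes same side of GY1)
bond 2 stroke→J2  (J2: bond 1 brought flow, rest push out)
bond 3 stroke→J3  (J3 needs exactly one e-in)

2  (C1, I1 all integral)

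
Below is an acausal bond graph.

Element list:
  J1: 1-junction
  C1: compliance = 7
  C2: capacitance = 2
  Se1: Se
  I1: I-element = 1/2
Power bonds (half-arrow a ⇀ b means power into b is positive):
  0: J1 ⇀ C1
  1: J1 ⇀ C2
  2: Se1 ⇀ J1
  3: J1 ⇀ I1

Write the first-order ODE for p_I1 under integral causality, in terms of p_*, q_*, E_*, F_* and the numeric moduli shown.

dp_I1/dt = E_Se1 - q_C1/7 - q_C2/2

#2 stroke at J1  (Se1 fixes effort; stroke away)
#0 stroke at J1  (prefer integral on C1)
#1 stroke at J1  (C2 integral (e out))
#3 stroke at I1  (closing 1-jn rule on J1)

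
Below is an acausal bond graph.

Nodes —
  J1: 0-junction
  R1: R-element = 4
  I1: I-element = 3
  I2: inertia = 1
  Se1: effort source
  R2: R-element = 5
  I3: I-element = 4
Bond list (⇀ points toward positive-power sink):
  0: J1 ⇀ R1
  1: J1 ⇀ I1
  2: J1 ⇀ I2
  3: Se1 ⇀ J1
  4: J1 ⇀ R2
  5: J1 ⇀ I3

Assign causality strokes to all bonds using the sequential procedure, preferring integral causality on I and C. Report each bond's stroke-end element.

bond 3 →J1  (Se1 (Se) sets effort on bond)
bond 0 →R1  (0-jn J1 has e-setter on 3)
bond 1 →I1  (0-jn J1 has e-setter on 3)
bond 2 →I2  (0-jn J1 has e-setter on 3)
bond 4 →R2  (common-e at J1 fixed by 3)
bond 5 →I3  (J1 effort already set via bond 3)

#0 →R1
#1 →I1
#2 →I2
#3 →J1
#4 →R2
#5 →I3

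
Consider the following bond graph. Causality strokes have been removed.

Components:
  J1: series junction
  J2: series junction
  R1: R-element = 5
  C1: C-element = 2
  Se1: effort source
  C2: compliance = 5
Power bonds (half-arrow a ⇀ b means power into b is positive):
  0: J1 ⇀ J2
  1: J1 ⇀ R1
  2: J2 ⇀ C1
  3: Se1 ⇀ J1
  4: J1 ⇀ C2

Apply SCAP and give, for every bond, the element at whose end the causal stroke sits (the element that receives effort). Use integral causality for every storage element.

bond 3 |J1  (source Se1 imposes e)
bond 2 |J2  (C1 integral (e out))
bond 0 |J1  (only one flow-in slot at J2)
bond 4 |J1  (prefer integral on C2)
bond 1 |R1  (only one flow-in slot at J1)

b0 →J1
b1 →R1
b2 →J2
b3 →J1
b4 →J1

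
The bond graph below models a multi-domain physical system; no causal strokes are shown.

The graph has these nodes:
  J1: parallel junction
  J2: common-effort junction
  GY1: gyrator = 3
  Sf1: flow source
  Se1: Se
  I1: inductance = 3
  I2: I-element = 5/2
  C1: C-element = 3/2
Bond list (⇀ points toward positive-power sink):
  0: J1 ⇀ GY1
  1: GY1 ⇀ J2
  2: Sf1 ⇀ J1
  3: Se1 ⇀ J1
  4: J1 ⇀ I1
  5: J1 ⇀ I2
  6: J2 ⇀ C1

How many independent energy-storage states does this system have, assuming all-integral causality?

#2 |Sf1  (Sf1: flow source, stroke at near end)
#3 |J1  (source Se1 imposes e)
#0 |GY1  (0-jn J1 has e-setter on 3)
#4 |I1  (0-jn J1 has e-setter on 3)
#5 |I2  (J1 effort already set via bond 3)
#1 |GY1  (GY1 both-in/both-out from 0)
#6 |J2  (J2: last free bond brings effort in)

3  (C1, I1, I2 all integral)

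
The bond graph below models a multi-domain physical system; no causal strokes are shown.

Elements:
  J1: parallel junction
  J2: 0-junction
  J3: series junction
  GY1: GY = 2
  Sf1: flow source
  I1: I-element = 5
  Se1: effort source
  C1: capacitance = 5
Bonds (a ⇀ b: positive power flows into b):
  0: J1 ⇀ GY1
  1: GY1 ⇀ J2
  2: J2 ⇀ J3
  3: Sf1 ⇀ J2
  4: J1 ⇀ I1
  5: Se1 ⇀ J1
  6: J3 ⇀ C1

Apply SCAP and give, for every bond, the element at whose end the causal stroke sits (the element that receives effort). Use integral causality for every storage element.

bond 3 |Sf1  (source Sf1 imposes f)
bond 5 |J1  (Se1: effort source, stroke at far end)
bond 0 |GY1  (J1 effort already set via bond 5)
bond 4 |I1  (J1 effort already set via bond 5)
bond 1 |GY1  (through GY1, causality inverts; strokes same side of GY1)
bond 2 |J2  (J2 needs exactly one e-in)
bond 6 |J3  (J3 flow already set via bond 2)

bond 0 |GY1
bond 1 |GY1
bond 2 |J2
bond 3 |Sf1
bond 4 |I1
bond 5 |J1
bond 6 |J3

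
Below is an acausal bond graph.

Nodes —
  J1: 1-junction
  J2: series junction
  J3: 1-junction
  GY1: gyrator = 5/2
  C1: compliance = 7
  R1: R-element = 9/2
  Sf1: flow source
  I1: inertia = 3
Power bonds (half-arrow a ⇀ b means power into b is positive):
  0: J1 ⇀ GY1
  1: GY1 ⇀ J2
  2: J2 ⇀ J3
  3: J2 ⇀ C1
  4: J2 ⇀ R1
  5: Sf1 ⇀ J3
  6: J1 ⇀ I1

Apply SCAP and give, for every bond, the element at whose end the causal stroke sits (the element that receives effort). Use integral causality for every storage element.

#0 stroke at J1
#1 stroke at J2
#2 stroke at J3
#3 stroke at J2
#4 stroke at J2
#5 stroke at Sf1
#6 stroke at I1

#5 →Sf1  (Sf1: flow source, stroke at near end)
#2 →J3  (1-jn J3 has f-setter on 5)
#1 →J2  (common-f at J2 fixed by 2)
#3 →J2  (common-f at J2 fixed by 2)
#4 →J2  (J2: bond 2 brought flow, rest push out)
#0 →J1  (GY GY1: same side as bond 1)
#6 →I1  (J1 needs exactly one f-in)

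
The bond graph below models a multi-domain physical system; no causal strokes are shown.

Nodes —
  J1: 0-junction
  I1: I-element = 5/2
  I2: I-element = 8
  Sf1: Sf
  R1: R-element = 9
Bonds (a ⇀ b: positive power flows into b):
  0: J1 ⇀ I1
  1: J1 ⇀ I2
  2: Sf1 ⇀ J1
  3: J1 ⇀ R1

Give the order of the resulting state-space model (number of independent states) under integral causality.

b2 |Sf1  (Sf1: flow source, stroke at near end)
b0 |I1  (prefer integral on I1)
b1 |I2  (prefer integral on I2)
b3 |J1  (J1: last free bond brings effort in)

2  (I1, I2 all integral)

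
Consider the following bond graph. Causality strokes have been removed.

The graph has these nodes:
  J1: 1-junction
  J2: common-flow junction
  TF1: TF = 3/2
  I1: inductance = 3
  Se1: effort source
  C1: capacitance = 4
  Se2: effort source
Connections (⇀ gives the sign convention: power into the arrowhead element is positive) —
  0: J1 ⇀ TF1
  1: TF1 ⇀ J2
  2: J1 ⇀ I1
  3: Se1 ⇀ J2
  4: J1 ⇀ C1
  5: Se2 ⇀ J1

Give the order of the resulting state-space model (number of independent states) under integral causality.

2  (C1, I1 all integral)

bond 3 stroke→J2  (source Se1 imposes e)
bond 5 stroke→J1  (Se2: effort source, stroke at far end)
bond 1 stroke→TF1  (J2 needs exactly one f-in)
bond 0 stroke→J1  (TF1 one-in-one-out from 1)
bond 2 stroke→I1  (prefer integral on I1)
bond 4 stroke→J1  (J1 flow already set via bond 2)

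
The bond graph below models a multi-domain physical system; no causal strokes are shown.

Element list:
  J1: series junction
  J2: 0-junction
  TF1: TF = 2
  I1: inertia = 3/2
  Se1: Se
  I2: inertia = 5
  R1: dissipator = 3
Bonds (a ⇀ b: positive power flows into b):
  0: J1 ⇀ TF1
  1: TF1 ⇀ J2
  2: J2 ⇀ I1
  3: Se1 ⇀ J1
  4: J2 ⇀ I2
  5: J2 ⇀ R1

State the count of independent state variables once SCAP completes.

2  (I1, I2 all integral)

β3 |J1  (Se1: effort source, stroke at far end)
β0 |TF1  (J1 needs exactly one f-in)
β1 |J2  (TF1: transformer flips bond 0)
β2 |I1  (0-jn J2 has e-setter on 1)
β4 |I2  (J2 effort already set via bond 1)
β5 |R1  (common-e at J2 fixed by 1)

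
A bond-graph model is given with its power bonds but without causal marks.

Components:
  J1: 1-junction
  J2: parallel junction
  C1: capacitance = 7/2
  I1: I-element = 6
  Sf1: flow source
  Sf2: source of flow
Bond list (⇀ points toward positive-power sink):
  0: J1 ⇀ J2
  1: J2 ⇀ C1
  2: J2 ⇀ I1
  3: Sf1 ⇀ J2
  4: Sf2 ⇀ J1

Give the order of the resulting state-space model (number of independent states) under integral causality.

β3 stroke at Sf1  (Sf1 fixes flow; stroke at Sf1)
β4 stroke at Sf2  (source Sf2 imposes f)
β0 stroke at J1  (J1 flow already set via bond 4)
β1 stroke at J2  (prefer integral on C1)
β2 stroke at I1  (J2: bond 1 brought effort, rest push out)

2  (C1, I1 all integral)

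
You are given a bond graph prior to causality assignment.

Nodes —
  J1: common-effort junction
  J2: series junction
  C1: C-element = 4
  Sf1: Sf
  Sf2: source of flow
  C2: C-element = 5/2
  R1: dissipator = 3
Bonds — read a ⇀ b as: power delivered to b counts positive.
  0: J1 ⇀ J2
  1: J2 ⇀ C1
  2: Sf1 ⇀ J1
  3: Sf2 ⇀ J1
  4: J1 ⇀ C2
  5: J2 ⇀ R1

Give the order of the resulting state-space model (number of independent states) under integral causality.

bond 2 |Sf1  (Sf1 (Sf) sets flow on bond)
bond 3 |Sf2  (source Sf2 imposes f)
bond 1 |J2  (prefer integral on C1)
bond 4 |J1  (prefer integral on C2)
bond 0 |J2  (common-e at J1 fixed by 4)
bond 5 |R1  (J2 needs exactly one f-in)

2  (C1, C2 all integral)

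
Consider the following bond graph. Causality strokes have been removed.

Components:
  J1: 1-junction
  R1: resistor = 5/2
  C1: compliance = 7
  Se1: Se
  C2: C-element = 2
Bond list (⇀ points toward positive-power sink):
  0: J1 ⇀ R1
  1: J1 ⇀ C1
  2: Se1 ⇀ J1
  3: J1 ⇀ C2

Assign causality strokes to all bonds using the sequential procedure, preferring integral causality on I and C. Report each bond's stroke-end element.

β2 stroke at J1  (Se1: effort source, stroke at far end)
β1 stroke at J1  (C1 integral (e out))
β3 stroke at J1  (C2 integral (e out))
β0 stroke at R1  (J1: last free bond brings flow in)

b0 →R1
b1 →J1
b2 →J1
b3 →J1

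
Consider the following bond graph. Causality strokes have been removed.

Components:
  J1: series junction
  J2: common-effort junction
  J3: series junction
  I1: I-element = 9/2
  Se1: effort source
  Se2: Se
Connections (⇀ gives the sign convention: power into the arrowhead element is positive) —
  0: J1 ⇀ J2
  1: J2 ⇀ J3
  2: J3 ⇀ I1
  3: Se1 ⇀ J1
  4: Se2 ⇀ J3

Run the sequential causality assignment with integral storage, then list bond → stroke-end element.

b3 stroke→J1  (Se1 (Se) sets effort on bond)
b4 stroke→J3  (source Se2 imposes e)
b0 stroke→J2  (J1 needs exactly one f-in)
b1 stroke→J3  (J2: bond 0 brought effort, rest push out)
b2 stroke→I1  (closing 1-jn rule on J3)

b0 |J2
b1 |J3
b2 |I1
b3 |J1
b4 |J3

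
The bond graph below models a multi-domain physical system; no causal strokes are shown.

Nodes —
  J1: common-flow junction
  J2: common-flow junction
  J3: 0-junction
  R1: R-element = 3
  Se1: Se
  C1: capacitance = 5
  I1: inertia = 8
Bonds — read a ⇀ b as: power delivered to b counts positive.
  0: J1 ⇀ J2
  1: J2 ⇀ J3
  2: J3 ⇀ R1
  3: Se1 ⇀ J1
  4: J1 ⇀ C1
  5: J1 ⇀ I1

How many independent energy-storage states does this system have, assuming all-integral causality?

2  (C1, I1 all integral)

#3 |J1  (source Se1 imposes e)
#4 |J1  (C1 outputs effort q/C1)
#5 |I1  (I1 integral (f out))
#0 |J1  (J1: bond 5 brought flow, rest push out)
#1 |J2  (1-jn J2 has f-setter on 0)
#2 |J3  (only one effort-in slot at J3)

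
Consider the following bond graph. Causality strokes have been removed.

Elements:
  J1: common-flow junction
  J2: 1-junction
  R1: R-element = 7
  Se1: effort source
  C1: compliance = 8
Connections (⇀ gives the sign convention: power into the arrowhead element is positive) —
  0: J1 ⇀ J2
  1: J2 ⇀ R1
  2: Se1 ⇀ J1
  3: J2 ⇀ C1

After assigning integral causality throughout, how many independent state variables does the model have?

1  (C1 all integral)

b2 →J1  (Se1 fixes effort; stroke away)
b0 →J2  (J1 needs exactly one f-in)
b3 →J2  (C1 integral (e out))
b1 →R1  (J2 needs exactly one f-in)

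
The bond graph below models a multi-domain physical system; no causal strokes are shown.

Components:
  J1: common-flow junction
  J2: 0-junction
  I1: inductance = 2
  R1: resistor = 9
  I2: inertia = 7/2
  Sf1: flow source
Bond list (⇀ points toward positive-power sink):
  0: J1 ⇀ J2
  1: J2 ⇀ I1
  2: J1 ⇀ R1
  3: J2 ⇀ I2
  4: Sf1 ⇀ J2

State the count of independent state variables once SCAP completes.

#4 →Sf1  (Sf1: flow source, stroke at near end)
#1 →I1  (I1 outputs flow p/I1)
#3 →I2  (I2 outputs flow p/I2)
#0 →J2  (only one effort-in slot at J2)
#2 →J1  (common-f at J1 fixed by 0)

2  (I1, I2 all integral)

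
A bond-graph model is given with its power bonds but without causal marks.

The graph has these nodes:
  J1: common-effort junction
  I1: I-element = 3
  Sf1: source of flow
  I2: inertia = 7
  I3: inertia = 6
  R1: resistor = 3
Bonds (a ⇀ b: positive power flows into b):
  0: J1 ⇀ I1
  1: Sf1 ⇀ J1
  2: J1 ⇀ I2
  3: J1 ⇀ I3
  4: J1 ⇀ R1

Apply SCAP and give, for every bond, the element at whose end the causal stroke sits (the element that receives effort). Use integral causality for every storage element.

b1 →Sf1  (Sf1: flow source, stroke at near end)
b0 →I1  (I1 outputs flow p/I1)
b2 →I2  (I2 outputs flow p/I2)
b3 →I3  (prefer integral on I3)
b4 →J1  (closing 0-jn rule on J1)

#0 →I1
#1 →Sf1
#2 →I2
#3 →I3
#4 →J1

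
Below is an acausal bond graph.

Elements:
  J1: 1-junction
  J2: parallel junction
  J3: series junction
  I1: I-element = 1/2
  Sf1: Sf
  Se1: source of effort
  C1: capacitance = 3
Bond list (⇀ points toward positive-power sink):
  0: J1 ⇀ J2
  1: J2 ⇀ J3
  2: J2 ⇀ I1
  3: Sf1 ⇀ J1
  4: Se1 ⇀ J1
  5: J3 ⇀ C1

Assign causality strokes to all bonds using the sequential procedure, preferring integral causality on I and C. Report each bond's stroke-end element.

b0 |J1
b1 |J2
b2 |I1
b3 |Sf1
b4 |J1
b5 |J3

bond 3 →Sf1  (Sf1 (Sf) sets flow on bond)
bond 4 →J1  (Se1 (Se) sets effort on bond)
bond 0 →J1  (1-jn J1 has f-setter on 3)
bond 2 →I1  (I1 outputs flow p/I1)
bond 1 →J2  (closing 0-jn rule on J2)
bond 5 →J3  (J3 flow already set via bond 1)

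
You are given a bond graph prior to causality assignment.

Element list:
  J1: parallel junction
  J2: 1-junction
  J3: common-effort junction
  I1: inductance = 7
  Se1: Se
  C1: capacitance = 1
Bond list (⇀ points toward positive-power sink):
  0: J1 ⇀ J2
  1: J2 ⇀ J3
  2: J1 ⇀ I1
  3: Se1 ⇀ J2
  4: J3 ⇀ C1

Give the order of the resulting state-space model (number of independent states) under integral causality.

2  (C1, I1 all integral)

β3 |J2  (Se1: effort source, stroke at far end)
β2 |I1  (I1 outputs flow p/I1)
β0 |J1  (only one effort-in slot at J1)
β1 |J2  (J2: bond 0 brought flow, rest push out)
β4 |J3  (J3 needs exactly one e-in)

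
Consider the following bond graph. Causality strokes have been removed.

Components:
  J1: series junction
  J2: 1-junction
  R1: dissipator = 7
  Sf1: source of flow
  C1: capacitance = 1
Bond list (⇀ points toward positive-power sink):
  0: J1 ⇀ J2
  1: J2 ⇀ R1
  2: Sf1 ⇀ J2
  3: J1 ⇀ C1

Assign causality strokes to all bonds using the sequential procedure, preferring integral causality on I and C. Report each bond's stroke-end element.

bond 0 stroke→J2
bond 1 stroke→J2
bond 2 stroke→Sf1
bond 3 stroke→J1

#2 |Sf1  (Sf1 (Sf) sets flow on bond)
#0 |J2  (J2 flow already set via bond 2)
#1 |J2  (J2 flow already set via bond 2)
#3 |J1  (J1 flow already set via bond 0)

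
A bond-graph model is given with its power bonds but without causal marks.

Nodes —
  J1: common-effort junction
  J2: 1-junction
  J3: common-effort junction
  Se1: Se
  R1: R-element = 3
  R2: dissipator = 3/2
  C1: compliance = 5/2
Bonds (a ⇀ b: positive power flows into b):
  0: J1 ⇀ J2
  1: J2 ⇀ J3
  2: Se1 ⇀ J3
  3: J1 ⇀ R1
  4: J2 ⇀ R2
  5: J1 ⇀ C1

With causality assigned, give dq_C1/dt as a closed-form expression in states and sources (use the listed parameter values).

#2 stroke→J3  (Se1 (Se) sets effort on bond)
#1 stroke→J2  (J3 effort already set via bond 2)
#5 stroke→J1  (C1: C, integral causality)
#0 stroke→J2  (J1 effort already set via bond 5)
#3 stroke→R1  (J1: bond 5 brought effort, rest push out)
#4 stroke→R2  (J2: last free bond brings flow in)

dq_C1/dt = 2*E_Se1/3 - 2*q_C1/5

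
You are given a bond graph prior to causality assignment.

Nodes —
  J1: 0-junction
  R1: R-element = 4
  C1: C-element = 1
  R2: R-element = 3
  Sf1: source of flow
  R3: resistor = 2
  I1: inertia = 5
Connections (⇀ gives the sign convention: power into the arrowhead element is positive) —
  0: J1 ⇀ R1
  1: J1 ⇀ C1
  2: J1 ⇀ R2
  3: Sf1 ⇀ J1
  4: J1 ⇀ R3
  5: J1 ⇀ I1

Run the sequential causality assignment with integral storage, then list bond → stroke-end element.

b0 |R1
b1 |J1
b2 |R2
b3 |Sf1
b4 |R3
b5 |I1

bond 3 stroke→Sf1  (source Sf1 imposes f)
bond 1 stroke→J1  (C1: C, integral causality)
bond 0 stroke→R1  (0-jn J1 has e-setter on 1)
bond 2 stroke→R2  (J1 effort already set via bond 1)
bond 4 stroke→R3  (0-jn J1 has e-setter on 1)
bond 5 stroke→I1  (0-jn J1 has e-setter on 1)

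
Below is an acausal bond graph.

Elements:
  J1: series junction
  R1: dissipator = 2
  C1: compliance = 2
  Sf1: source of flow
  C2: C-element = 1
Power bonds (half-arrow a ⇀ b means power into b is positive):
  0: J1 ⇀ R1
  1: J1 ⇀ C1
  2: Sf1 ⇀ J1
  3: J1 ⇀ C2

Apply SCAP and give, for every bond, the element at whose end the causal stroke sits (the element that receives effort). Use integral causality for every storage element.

bond 0 →J1
bond 1 →J1
bond 2 →Sf1
bond 3 →J1

bond 2 →Sf1  (Sf1: flow source, stroke at near end)
bond 0 →J1  (common-f at J1 fixed by 2)
bond 1 →J1  (J1: bond 2 brought flow, rest push out)
bond 3 →J1  (J1: bond 2 brought flow, rest push out)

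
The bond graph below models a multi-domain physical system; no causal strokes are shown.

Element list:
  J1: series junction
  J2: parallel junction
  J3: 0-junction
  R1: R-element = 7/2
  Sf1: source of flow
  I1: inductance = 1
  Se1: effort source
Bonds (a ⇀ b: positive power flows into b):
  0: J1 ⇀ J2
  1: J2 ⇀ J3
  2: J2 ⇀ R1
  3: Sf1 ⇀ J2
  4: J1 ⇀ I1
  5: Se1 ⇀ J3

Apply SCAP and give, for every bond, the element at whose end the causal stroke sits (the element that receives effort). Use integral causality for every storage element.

#3 stroke→Sf1  (Sf1 (Sf) sets flow on bond)
#5 stroke→J3  (source Se1 imposes e)
#1 stroke→J2  (0-jn J3 has e-setter on 5)
#0 stroke→J1  (common-e at J2 fixed by 1)
#2 stroke→R1  (J2: bond 1 brought effort, rest push out)
#4 stroke→I1  (J1 needs exactly one f-in)

#0 stroke at J1
#1 stroke at J2
#2 stroke at R1
#3 stroke at Sf1
#4 stroke at I1
#5 stroke at J3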